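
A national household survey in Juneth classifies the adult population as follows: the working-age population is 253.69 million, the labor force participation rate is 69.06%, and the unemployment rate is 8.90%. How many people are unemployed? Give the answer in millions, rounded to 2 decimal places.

Labor force = 0.6906 × 253.69 = 175.20 million.
Unemployed = 0.0890 × 175.20 ≈ 15.59 million.

About 15.59 million are unemployed.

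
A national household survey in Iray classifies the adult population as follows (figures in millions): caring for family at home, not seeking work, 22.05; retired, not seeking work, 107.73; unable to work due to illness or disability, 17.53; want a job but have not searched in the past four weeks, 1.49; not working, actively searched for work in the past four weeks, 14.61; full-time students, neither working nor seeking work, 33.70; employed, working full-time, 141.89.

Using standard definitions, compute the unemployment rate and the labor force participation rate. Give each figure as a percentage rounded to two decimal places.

Unemployment rate ≈ 9.34%; labor force participation rate ≈ 46.17%.

Employed = 141.89 million.
Unemployed = 14.61 million.
Labor force = 141.89 + 14.61 = 156.50 million.
Not in labor force = 22.05 + 107.73 + 17.53 + 1.49 + 33.70 = 182.50 million (those not working and not actively searching are outside the labor force — including those who want a job but have given up searching).
Civilian working-age population = 156.50 + 182.50 = 339.00 million.
Unemployment rate = 14.61 / 156.50 = 9.34%.
Labor force participation rate = 156.50 / 339.00 = 46.17%.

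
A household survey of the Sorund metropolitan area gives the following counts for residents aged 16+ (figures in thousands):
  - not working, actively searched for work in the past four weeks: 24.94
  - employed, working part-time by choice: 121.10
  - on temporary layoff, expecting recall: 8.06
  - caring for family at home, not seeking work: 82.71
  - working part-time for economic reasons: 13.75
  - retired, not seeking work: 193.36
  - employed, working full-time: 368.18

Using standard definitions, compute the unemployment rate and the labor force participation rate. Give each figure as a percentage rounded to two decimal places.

Unemployment rate ≈ 6.16%; labor force participation rate ≈ 66.01%.

Employed = 121.10 + 13.75 + 368.18 = 503.03 thousand (anyone who worked, including part-time for economic reasons, counts as employed).
Unemployed = 24.94 + 8.06 = 33.00 thousand (jobless and actively searching, or on temporary layoff).
Labor force = 503.03 + 33.00 = 536.03 thousand.
Not in labor force = 82.71 + 193.36 = 276.07 thousand (those not working and not actively searching are outside the labor force).
Civilian working-age population = 536.03 + 276.07 = 812.10 thousand.
Unemployment rate = 33.00 / 536.03 = 6.16%.
Labor force participation rate = 536.03 / 812.10 = 66.01%.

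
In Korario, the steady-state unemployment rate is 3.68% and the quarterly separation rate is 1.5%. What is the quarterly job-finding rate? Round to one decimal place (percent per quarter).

Job-finding rate ≈ 39.3% per quarter.

From u* = s/(s+f): f = s·(1−u)/u.
f = 1.5 × (1 − 0.0368) / 0.0368 = 1.4448 / 0.0368 ≈ 39.3% per quarter.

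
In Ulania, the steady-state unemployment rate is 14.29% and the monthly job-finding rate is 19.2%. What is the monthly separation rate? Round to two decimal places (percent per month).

From u* = s/(s+f): s = u·f/(1−u).
s = 0.1429 × 19.2 / (1 − 0.1429) = 2.7437 / 0.8571 ≈ 3.20% per month.

Separation rate ≈ 3.20% per month.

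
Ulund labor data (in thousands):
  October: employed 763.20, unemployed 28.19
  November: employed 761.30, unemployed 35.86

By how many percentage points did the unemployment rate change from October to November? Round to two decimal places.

October: labor force = 763.20 + 28.19 = 791.39; u = 28.19/791.39 = 3.56%.
November: labor force = 761.30 + 35.86 = 797.16; u = 35.86/797.16 = 4.50%.
Change = 4.50% − 3.56% = +0.94 pp.

The unemployment rate changed by +0.94 percentage points.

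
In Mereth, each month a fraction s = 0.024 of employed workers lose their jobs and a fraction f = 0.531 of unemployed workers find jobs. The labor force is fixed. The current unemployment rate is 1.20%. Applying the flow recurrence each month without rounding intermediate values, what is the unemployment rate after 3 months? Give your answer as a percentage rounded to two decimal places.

With a fixed labor force, u_{t+1} = u_t + s·(1−u_t) − f·u_t = u_t·(1−s−f) + s.
Here 1−s−f = 0.445 and s = 0.024.
u_1 = 0.012000 × 0.445 + 0.024 = 0.029340.
u_2 = 0.029340 × 0.445 + 0.024 = 0.037056.
u_3 = 0.037056 × 0.445 + 0.024 = 0.040490.

Unemployment rate after three months ≈ 4.05%.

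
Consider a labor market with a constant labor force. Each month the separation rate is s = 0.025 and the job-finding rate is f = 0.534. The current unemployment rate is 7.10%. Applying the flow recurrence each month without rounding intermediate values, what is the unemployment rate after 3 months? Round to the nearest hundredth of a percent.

Unemployment rate after three months ≈ 4.70%.

With a fixed labor force, u_{t+1} = u_t + s·(1−u_t) − f·u_t = u_t·(1−s−f) + s.
Here 1−s−f = 0.441 and s = 0.025.
u_1 = 0.071000 × 0.441 + 0.025 = 0.056311.
u_2 = 0.056311 × 0.441 + 0.025 = 0.049833.
u_3 = 0.049833 × 0.441 + 0.025 = 0.046976.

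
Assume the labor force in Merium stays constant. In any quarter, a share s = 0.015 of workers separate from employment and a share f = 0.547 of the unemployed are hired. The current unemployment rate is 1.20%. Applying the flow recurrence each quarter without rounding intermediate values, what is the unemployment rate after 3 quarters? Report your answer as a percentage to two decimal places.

With a fixed labor force, u_{t+1} = u_t + s·(1−u_t) − f·u_t = u_t·(1−s−f) + s.
Here 1−s−f = 0.438 and s = 0.015.
u_1 = 0.012000 × 0.438 + 0.015 = 0.020256.
u_2 = 0.020256 × 0.438 + 0.015 = 0.023872.
u_3 = 0.023872 × 0.438 + 0.015 = 0.025456.

Unemployment rate after three quarters ≈ 2.55%.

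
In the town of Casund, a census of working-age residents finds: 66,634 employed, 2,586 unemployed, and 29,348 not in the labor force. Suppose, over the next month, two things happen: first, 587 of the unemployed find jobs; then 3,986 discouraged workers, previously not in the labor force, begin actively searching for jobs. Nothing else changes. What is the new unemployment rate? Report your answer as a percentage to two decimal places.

New unemployment rate ≈ 8.18%.

Initially, labor force = 66,634 + 2,586 = 69,220, so u = 2,586/69,220 = 3.74%.
After the first change, unemployed falls and employed rises by 587; labor force unchanged → E = 67,221, U = 1,999, labor force = 69,220.
After the second change, unemployed and labor force both rise by 3,986 → E = 67,221, U = 5,985, labor force = 73,206.
New unemployment rate = 5,985 / 73,206 = 8.18%.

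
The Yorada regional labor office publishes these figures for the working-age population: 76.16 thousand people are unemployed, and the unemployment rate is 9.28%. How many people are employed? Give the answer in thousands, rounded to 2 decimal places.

Labor force = U / u = 76.16 / 0.0928 ≈ 820.69 thousand.
Employed = labor force − unemployed = 820.69 − 76.16 = 744.53 thousand.

About 744.53 thousand are employed.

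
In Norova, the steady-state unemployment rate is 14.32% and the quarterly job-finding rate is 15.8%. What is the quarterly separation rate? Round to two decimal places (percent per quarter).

Separation rate ≈ 2.64% per quarter.

From u* = s/(s+f): s = u·f/(1−u).
s = 0.1432 × 15.8 / (1 − 0.1432) = 2.2626 / 0.8568 ≈ 2.64% per quarter.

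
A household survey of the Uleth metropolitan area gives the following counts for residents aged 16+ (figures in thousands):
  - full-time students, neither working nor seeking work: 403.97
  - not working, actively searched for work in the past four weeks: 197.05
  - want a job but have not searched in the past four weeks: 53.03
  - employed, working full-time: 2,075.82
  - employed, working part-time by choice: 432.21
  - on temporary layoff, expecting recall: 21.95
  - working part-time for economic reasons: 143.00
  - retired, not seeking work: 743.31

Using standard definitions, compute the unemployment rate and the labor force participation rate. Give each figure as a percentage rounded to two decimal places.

Employed = 2,075.82 + 432.21 + 143.00 = 2,651.03 thousand (anyone who worked, including part-time for economic reasons, counts as employed).
Unemployed = 197.05 + 21.95 = 219.00 thousand (jobless and actively searching, or on temporary layoff).
Labor force = 2,651.03 + 219.00 = 2,870.03 thousand.
Not in labor force = 403.97 + 53.03 + 743.31 = 1,200.31 thousand (those not working and not actively searching are outside the labor force — including those who want a job but have given up searching).
Civilian working-age population = 2,870.03 + 1,200.31 = 4,070.34 thousand.
Unemployment rate = 219.00 / 2,870.03 = 7.63%.
Labor force participation rate = 2,870.03 / 4,070.34 = 70.51%.

Unemployment rate ≈ 7.63%; labor force participation rate ≈ 70.51%.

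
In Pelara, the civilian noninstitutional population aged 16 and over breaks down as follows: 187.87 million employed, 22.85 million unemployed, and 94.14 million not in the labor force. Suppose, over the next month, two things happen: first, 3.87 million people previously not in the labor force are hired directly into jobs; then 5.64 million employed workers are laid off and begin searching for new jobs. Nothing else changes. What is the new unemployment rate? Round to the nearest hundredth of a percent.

Initially, labor force = 187.87 + 22.85 = 210.72 million, so u = 22.85/210.72 = 10.84%.
After the first change, employed and labor force both rise by 3.87; unemployed unchanged → E = 191.74, U = 22.85, labor force = 214.59 million.
After the second change, employed falls and unemployed rises by 5.64; labor force unchanged → E = 186.10, U = 28.49, labor force = 214.59 million.
New unemployment rate = 28.49 / 214.59 = 13.28%.

New unemployment rate ≈ 13.28%.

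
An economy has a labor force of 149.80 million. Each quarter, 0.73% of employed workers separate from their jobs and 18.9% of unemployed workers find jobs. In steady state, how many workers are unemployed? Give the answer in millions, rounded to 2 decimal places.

About 5.57 million are unemployed in steady state.

Steady-state unemployment rate u* = s/(s+f) = 0.73/(0.73+18.9) = 0.037188.
Unemployed = u* × labor force = 0.037188 × 149.80 ≈ 5.57 million.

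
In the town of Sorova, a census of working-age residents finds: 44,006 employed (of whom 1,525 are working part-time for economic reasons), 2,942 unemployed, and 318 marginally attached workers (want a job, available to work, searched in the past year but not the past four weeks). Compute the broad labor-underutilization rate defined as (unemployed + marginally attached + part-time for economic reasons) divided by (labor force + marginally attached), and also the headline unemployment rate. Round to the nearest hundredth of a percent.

Broad underutilization rate ≈ 10.12%; headline unemployment rate ≈ 6.27%.

Labor force = 44,006 + 2,942 = 46,948.
Numerator = 2,942 + 318 + 1,525 = 4,785.
Denominator = 46,948 + 318 = 47,266.
Broad rate = 4,785 / 47,266 = 10.12%.
Headline unemployment rate = 2,942 / 46,948 = 6.27%.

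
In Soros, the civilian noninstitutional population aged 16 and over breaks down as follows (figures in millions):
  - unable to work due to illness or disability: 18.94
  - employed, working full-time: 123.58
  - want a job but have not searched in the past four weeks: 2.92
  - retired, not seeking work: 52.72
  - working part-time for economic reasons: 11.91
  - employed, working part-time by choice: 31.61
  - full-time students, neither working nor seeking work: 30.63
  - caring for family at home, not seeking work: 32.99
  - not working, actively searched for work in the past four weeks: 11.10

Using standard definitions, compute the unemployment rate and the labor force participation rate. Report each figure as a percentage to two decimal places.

Employed = 123.58 + 11.91 + 31.61 = 167.10 million (anyone who worked, including part-time for economic reasons, counts as employed).
Unemployed = 11.10 million.
Labor force = 167.10 + 11.10 = 178.20 million.
Not in labor force = 18.94 + 2.92 + 52.72 + 30.63 + 32.99 = 138.20 million (those not working and not actively searching are outside the labor force — including those who want a job but have given up searching).
Civilian working-age population = 178.20 + 138.20 = 316.40 million.
Unemployment rate = 11.10 / 178.20 = 6.23%.
Labor force participation rate = 178.20 / 316.40 = 56.32%.

Unemployment rate ≈ 6.23%; labor force participation rate ≈ 56.32%.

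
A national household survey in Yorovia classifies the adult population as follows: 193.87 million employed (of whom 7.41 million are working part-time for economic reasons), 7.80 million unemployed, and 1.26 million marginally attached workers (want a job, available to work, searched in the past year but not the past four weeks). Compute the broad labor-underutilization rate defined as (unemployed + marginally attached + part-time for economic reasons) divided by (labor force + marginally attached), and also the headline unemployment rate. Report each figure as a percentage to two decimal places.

Broad underutilization rate ≈ 8.12%; headline unemployment rate ≈ 3.87%.

Labor force = 193.87 + 7.80 = 201.67 million.
Numerator = 7.80 + 1.26 + 7.41 = 16.47 million.
Denominator = 201.67 + 1.26 = 202.93 million.
Broad rate = 16.47 / 202.93 = 8.12%.
Headline unemployment rate = 7.80 / 201.67 = 3.87%.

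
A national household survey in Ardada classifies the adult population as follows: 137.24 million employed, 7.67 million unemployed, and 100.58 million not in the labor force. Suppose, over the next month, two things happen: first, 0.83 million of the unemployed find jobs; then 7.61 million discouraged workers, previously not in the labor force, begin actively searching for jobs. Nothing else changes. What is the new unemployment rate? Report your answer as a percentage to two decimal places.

Initially, labor force = 137.24 + 7.67 = 144.91 million, so u = 7.67/144.91 = 5.29%.
After the first change, unemployed falls and employed rises by 0.83; labor force unchanged → E = 138.07, U = 6.84, labor force = 144.91 million.
After the second change, unemployed and labor force both rise by 7.61 → E = 138.07, U = 14.45, labor force = 152.52 million.
New unemployment rate = 14.45 / 152.52 = 9.47%.

New unemployment rate ≈ 9.47%.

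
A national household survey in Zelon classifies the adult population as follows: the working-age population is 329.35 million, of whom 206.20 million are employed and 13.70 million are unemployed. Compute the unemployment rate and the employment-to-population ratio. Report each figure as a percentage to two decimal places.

Unemployment rate ≈ 6.23%; employment-population ratio ≈ 62.61%.

Labor force = employed + unemployed = 206.20 + 13.70 = 219.90 million.
Unemployment rate = 13.70 / 219.90 = 6.23%.
Employment-population ratio = 206.20 / 329.35 = 62.61%.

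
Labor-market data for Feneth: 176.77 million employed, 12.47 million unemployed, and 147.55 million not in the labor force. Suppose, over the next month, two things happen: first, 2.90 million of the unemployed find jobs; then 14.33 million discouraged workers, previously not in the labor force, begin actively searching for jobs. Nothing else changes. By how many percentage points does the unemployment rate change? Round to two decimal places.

Initially, labor force = 176.77 + 12.47 = 189.24 million, so u = 12.47/189.24 = 6.59%.
After the first change, unemployed falls and employed rises by 2.90; labor force unchanged → E = 179.67, U = 9.57, labor force = 189.24 million.
After the second change, unemployed and labor force both rise by 14.33 → E = 179.67, U = 23.90, labor force = 203.57 million.
New unemployment rate = 23.90 / 203.57 = 11.74%.
Change = 11.74% − 6.59% = +5.15 percentage points.

The unemployment rate changes by +5.15 percentage points.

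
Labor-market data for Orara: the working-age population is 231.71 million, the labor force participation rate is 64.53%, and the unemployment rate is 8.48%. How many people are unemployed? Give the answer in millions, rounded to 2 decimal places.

About 12.68 million are unemployed.

Labor force = 0.6453 × 231.71 = 149.52 million.
Unemployed = 0.0848 × 149.52 ≈ 12.68 million.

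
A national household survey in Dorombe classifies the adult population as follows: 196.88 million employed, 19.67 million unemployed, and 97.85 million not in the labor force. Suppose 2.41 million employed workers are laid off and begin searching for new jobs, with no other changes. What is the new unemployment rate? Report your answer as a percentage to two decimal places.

Initially, labor force = 196.88 + 19.67 = 216.55 million, so u = 19.67/216.55 = 9.08%.
After the change, employed falls and unemployed rises by 2.41; labor force unchanged → E = 194.47, U = 22.08, labor force = 216.55 million.
New unemployment rate = 22.08 / 216.55 = 10.20%.

New unemployment rate ≈ 10.20%.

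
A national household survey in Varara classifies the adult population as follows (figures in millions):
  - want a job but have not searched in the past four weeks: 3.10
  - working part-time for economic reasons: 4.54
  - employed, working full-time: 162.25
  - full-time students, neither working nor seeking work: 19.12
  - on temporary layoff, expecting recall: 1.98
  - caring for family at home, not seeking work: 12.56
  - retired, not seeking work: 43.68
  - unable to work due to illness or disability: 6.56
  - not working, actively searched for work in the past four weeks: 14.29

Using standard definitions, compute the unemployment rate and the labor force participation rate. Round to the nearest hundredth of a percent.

Unemployment rate ≈ 8.89%; labor force participation rate ≈ 68.29%.

Employed = 4.54 + 162.25 = 166.79 million (anyone who worked, including part-time for economic reasons, counts as employed).
Unemployed = 1.98 + 14.29 = 16.27 million (jobless and actively searching, or on temporary layoff).
Labor force = 166.79 + 16.27 = 183.06 million.
Not in labor force = 3.10 + 19.12 + 12.56 + 43.68 + 6.56 = 85.02 million (those not working and not actively searching are outside the labor force — including those who want a job but have given up searching).
Civilian working-age population = 183.06 + 85.02 = 268.08 million.
Unemployment rate = 16.27 / 183.06 = 8.89%.
Labor force participation rate = 183.06 / 268.08 = 68.29%.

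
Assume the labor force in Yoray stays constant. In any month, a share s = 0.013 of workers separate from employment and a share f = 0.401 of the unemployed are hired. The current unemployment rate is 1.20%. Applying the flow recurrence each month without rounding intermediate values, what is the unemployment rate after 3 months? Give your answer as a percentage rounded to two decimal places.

Unemployment rate after three months ≈ 2.75%.

With a fixed labor force, u_{t+1} = u_t + s·(1−u_t) − f·u_t = u_t·(1−s−f) + s.
Here 1−s−f = 0.586 and s = 0.013.
u_1 = 0.012000 × 0.586 + 0.013 = 0.020032.
u_2 = 0.020032 × 0.586 + 0.013 = 0.024739.
u_3 = 0.024739 × 0.586 + 0.013 = 0.027497.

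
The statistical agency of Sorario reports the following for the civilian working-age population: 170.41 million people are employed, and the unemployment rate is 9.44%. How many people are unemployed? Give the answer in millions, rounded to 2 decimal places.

About 17.76 million are unemployed.

Let U be the number unemployed. The labor force is E + U, and U/(E+U) = 0.0944.
So U = 0.0944 × 170.41 / (1 − 0.0944) = 16.0867 / 0.9056 ≈ 17.76 million.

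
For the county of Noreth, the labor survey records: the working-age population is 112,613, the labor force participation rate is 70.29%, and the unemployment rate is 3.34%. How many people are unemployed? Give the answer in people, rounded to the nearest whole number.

Labor force = 0.7029 × 112,613 = 79,156.
Unemployed = 0.0334 × 79,156 ≈ 2,644.

About 2,644 are unemployed.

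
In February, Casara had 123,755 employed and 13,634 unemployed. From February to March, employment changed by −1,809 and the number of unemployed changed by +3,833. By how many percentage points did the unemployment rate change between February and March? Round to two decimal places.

February: labor force = 123,755 + 13,634 = 137,389; u = 13,634/137,389 = 9.92%.
March: labor force = 121,946 + 17,467 = 139,413; u = 17,467/139,413 = 12.53%.
Change = 12.53% − 9.92% = +2.61 pp.

The unemployment rate changed by +2.61 percentage points.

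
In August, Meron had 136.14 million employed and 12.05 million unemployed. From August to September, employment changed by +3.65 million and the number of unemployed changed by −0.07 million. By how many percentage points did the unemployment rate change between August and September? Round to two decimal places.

August: labor force = 136.14 + 12.05 = 148.19; u = 12.05/148.19 = 8.13%.
September: labor force = 139.79 + 11.98 = 151.77; u = 11.98/151.77 = 7.89%.
Change = 7.89% − 8.13% = −0.24 pp.

The unemployment rate changed by −0.24 percentage points.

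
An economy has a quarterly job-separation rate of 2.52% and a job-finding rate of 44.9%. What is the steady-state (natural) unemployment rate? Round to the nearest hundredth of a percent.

Steady-state unemployment rate ≈ 5.31%.

At steady state the flows balance: s·E = f·U, so U/(E+U) = s/(s+f).
u* = 2.52 / (2.52 + 44.9) = 2.52 / 47.42 = 5.31%.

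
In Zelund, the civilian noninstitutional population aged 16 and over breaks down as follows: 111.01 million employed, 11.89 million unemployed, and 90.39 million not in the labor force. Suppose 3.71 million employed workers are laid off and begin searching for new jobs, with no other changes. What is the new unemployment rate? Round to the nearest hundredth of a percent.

New unemployment rate ≈ 12.69%.

Initially, labor force = 111.01 + 11.89 = 122.90 million, so u = 11.89/122.90 = 9.67%.
After the change, employed falls and unemployed rises by 3.71; labor force unchanged → E = 107.30, U = 15.60, labor force = 122.90 million.
New unemployment rate = 15.60 / 122.90 = 12.69%.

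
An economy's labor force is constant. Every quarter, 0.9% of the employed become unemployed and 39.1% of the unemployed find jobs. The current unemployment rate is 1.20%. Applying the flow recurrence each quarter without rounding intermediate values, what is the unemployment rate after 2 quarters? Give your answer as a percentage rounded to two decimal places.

Unemployment rate after two quarters ≈ 1.87%.

With a fixed labor force, u_{t+1} = u_t + s·(1−u_t) − f·u_t = u_t·(1−s−f) + s.
Here 1−s−f = 0.600 and s = 0.009.
u_1 = 0.012000 × 0.600 + 0.009 = 0.016200.
u_2 = 0.016200 × 0.600 + 0.009 = 0.018720.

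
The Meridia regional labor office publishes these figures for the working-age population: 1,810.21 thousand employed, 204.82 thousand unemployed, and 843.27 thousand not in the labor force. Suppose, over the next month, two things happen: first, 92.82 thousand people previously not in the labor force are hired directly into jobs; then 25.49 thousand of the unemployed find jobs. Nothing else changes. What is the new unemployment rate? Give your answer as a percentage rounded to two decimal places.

New unemployment rate ≈ 8.51%.

Initially, labor force = 1,810.21 + 204.82 = 2,015.03 thousand, so u = 204.82/2,015.03 = 10.16%.
After the first change, employed and labor force both rise by 92.82; unemployed unchanged → E = 1,903.03, U = 204.82, labor force = 2,107.85 thousand.
After the second change, unemployed falls and employed rises by 25.49; labor force unchanged → E = 1,928.52, U = 179.33, labor force = 2,107.85 thousand.
New unemployment rate = 179.33 / 2,107.85 = 8.51%.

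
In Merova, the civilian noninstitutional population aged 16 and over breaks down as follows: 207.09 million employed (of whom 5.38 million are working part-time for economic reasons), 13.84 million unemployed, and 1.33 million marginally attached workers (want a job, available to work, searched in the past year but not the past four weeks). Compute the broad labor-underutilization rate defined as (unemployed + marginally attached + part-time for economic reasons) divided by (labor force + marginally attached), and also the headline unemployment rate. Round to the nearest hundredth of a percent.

Labor force = 207.09 + 13.84 = 220.93 million.
Numerator = 13.84 + 1.33 + 5.38 = 20.55 million.
Denominator = 220.93 + 1.33 = 222.26 million.
Broad rate = 20.55 / 222.26 = 9.25%.
Headline unemployment rate = 13.84 / 220.93 = 6.26%.

Broad underutilization rate ≈ 9.25%; headline unemployment rate ≈ 6.26%.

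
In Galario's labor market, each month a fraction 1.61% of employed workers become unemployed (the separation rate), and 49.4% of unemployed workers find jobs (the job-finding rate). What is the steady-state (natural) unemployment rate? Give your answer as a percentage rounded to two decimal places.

At steady state the flows balance: s·E = f·U, so U/(E+U) = s/(s+f).
u* = 1.61 / (1.61 + 49.4) = 1.61 / 51.01 = 3.16%.

Steady-state unemployment rate ≈ 3.16%.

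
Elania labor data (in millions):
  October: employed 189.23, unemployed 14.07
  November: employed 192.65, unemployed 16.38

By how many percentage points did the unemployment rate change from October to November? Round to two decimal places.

October: labor force = 189.23 + 14.07 = 203.30; u = 14.07/203.30 = 6.92%.
November: labor force = 192.65 + 16.38 = 209.03; u = 16.38/209.03 = 7.84%.
Change = 7.84% − 6.92% = +0.92 pp.

The unemployment rate changed by +0.92 percentage points.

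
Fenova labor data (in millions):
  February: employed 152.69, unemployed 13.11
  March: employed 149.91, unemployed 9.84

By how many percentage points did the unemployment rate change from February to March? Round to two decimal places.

February: labor force = 152.69 + 13.11 = 165.80; u = 13.11/165.80 = 7.91%.
March: labor force = 149.91 + 9.84 = 159.75; u = 9.84/159.75 = 6.16%.
Change = 6.16% − 7.91% = −1.75 pp.

The unemployment rate changed by −1.75 percentage points.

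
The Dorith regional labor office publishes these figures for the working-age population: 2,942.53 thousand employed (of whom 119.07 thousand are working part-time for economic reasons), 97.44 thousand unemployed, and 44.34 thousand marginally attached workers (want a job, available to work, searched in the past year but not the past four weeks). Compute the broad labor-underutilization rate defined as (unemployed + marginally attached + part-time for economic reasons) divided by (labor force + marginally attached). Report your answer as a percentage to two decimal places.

Labor force = 2,942.53 + 97.44 = 3,039.97 thousand.
Numerator = 97.44 + 44.34 + 119.07 = 260.85 thousand.
Denominator = 3,039.97 + 44.34 = 3,084.31 thousand.
Broad rate = 260.85 / 3,084.31 = 8.46%.

Broad underutilization rate ≈ 8.46%.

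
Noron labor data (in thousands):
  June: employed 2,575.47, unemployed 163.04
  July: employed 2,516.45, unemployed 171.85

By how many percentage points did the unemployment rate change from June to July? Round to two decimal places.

June: labor force = 2,575.47 + 163.04 = 2,738.51; u = 163.04/2,738.51 = 5.95%.
July: labor force = 2,516.45 + 171.85 = 2,688.30; u = 171.85/2,688.30 = 6.39%.
Change = 6.39% − 5.95% = +0.44 pp.

The unemployment rate changed by +0.44 percentage points.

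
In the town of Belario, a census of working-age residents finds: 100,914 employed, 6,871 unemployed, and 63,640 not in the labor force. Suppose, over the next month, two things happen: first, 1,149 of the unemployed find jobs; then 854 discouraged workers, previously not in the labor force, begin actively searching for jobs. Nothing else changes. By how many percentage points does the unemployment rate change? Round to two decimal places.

Initially, labor force = 100,914 + 6,871 = 107,785, so u = 6,871/107,785 = 6.37%.
After the first change, unemployed falls and employed rises by 1,149; labor force unchanged → E = 102,063, U = 5,722, labor force = 107,785.
After the second change, unemployed and labor force both rise by 854 → E = 102,063, U = 6,576, labor force = 108,639.
New unemployment rate = 6,576 / 108,639 = 6.05%.
Change = 6.05% − 6.37% = −0.32 percentage points.

The unemployment rate changes by −0.32 percentage points.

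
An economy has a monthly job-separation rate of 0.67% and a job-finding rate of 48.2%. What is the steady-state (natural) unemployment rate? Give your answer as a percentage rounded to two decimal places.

At steady state the flows balance: s·E = f·U, so U/(E+U) = s/(s+f).
u* = 0.67 / (0.67 + 48.2) = 0.67 / 48.87 = 1.37%.

Steady-state unemployment rate ≈ 1.37%.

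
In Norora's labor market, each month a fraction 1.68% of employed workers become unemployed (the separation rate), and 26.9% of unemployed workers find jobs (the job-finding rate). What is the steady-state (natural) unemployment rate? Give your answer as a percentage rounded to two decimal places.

At steady state the flows balance: s·E = f·U, so U/(E+U) = s/(s+f).
u* = 1.68 / (1.68 + 26.9) = 1.68 / 28.58 = 5.88%.

Steady-state unemployment rate ≈ 5.88%.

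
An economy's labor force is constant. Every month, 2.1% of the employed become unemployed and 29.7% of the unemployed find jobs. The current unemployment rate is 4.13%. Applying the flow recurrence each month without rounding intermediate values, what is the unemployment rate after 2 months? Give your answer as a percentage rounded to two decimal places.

With a fixed labor force, u_{t+1} = u_t + s·(1−u_t) − f·u_t = u_t·(1−s−f) + s.
Here 1−s−f = 0.682 and s = 0.021.
u_1 = 0.041300 × 0.682 + 0.021 = 0.049167.
u_2 = 0.049167 × 0.682 + 0.021 = 0.054532.

Unemployment rate after two months ≈ 5.45%.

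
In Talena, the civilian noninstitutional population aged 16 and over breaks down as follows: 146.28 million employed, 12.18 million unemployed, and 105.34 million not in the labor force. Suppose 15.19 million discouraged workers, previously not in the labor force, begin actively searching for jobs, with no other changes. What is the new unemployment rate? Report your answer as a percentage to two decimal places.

New unemployment rate ≈ 15.76%.

Initially, labor force = 146.28 + 12.18 = 158.46 million, so u = 12.18/158.46 = 7.69%.
After the change, unemployed and labor force both rise by 15.19 → E = 146.28, U = 27.37, labor force = 173.65 million.
New unemployment rate = 27.37 / 173.65 = 15.76%.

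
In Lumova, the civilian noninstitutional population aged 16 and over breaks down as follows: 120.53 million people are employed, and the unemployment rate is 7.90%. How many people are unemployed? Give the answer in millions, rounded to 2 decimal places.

About 10.34 million are unemployed.

Let U be the number unemployed. The labor force is E + U, and U/(E+U) = 0.0790.
So U = 0.0790 × 120.53 / (1 − 0.0790) = 9.5219 / 0.9210 ≈ 10.34 million.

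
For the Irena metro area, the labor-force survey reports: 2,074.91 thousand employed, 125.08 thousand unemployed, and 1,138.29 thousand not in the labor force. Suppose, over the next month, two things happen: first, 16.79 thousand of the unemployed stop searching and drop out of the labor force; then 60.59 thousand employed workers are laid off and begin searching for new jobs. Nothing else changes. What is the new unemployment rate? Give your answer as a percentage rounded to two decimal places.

Initially, labor force = 2,074.91 + 125.08 = 2,199.99 thousand, so u = 125.08/2,199.99 = 5.69%.
After the first change, unemployed and labor force both fall by 16.79 → E = 2,074.91, U = 108.29, labor force = 2,183.20 thousand.
After the second change, employed falls and unemployed rises by 60.59; labor force unchanged → E = 2,014.32, U = 168.88, labor force = 2,183.20 thousand.
New unemployment rate = 168.88 / 2,183.20 = 7.74%.

New unemployment rate ≈ 7.74%.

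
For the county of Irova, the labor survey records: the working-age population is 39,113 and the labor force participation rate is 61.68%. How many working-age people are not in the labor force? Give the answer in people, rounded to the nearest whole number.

Share not in the labor force = 1 − 0.6168 = 0.3832.
Not in labor force = 0.3832 × 39,113 ≈ 14,988.

About 14,988 are not in the labor force.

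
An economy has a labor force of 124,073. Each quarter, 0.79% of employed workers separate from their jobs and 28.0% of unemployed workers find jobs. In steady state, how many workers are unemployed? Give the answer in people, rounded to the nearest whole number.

Steady-state unemployment rate u* = s/(s+f) = 0.79/(0.79+28.0) = 0.027440.
Unemployed = u* × labor force = 0.027440 × 124,073 ≈ 3,405.

About 3,405 are unemployed in steady state.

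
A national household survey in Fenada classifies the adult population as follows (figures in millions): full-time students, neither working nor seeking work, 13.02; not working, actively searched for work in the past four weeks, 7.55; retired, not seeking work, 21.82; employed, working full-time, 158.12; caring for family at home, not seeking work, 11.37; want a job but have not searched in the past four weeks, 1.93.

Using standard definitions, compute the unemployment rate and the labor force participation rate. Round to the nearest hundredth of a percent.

Employed = 158.12 million.
Unemployed = 7.55 million.
Labor force = 158.12 + 7.55 = 165.67 million.
Not in labor force = 13.02 + 21.82 + 11.37 + 1.93 = 48.14 million (those not working and not actively searching are outside the labor force — including those who want a job but have given up searching).
Civilian working-age population = 165.67 + 48.14 = 213.81 million.
Unemployment rate = 7.55 / 165.67 = 4.56%.
Labor force participation rate = 165.67 / 213.81 = 77.48%.

Unemployment rate ≈ 4.56%; labor force participation rate ≈ 77.48%.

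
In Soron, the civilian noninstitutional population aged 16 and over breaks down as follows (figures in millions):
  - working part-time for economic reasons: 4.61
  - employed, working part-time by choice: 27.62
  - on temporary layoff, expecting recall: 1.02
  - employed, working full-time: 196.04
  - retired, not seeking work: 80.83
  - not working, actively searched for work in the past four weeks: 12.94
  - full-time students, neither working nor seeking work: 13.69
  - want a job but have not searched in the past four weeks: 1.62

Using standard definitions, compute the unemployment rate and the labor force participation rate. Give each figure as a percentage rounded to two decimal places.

Unemployment rate ≈ 5.76%; labor force participation rate ≈ 71.59%.

Employed = 4.61 + 27.62 + 196.04 = 228.27 million (anyone who worked, including part-time for economic reasons, counts as employed).
Unemployed = 1.02 + 12.94 = 13.96 million (jobless and actively searching, or on temporary layoff).
Labor force = 228.27 + 13.96 = 242.23 million.
Not in labor force = 80.83 + 13.69 + 1.62 = 96.14 million (those not working and not actively searching are outside the labor force — including those who want a job but have given up searching).
Civilian working-age population = 242.23 + 96.14 = 338.37 million.
Unemployment rate = 13.96 / 242.23 = 5.76%.
Labor force participation rate = 242.23 / 338.37 = 71.59%.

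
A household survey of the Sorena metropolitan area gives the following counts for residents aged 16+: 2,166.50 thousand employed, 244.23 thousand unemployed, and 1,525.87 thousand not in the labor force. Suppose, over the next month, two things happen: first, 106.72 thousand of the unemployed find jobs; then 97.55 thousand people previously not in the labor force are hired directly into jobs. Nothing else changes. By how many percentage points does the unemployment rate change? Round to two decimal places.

The unemployment rate changes by −4.65 percentage points.

Initially, labor force = 2,166.50 + 244.23 = 2,410.73 thousand, so u = 244.23/2,410.73 = 10.13%.
After the first change, unemployed falls and employed rises by 106.72; labor force unchanged → E = 2,273.22, U = 137.51, labor force = 2,410.73 thousand.
After the second change, employed and labor force both rise by 97.55; unemployed unchanged → E = 2,370.77, U = 137.51, labor force = 2,508.28 thousand.
New unemployment rate = 137.51 / 2,508.28 = 5.48%.
Change = 5.48% − 10.13% = −4.65 percentage points.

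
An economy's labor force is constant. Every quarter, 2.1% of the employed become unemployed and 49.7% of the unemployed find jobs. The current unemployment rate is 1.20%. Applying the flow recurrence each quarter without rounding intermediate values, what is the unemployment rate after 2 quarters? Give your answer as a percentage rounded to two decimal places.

With a fixed labor force, u_{t+1} = u_t + s·(1−u_t) − f·u_t = u_t·(1−s−f) + s.
Here 1−s−f = 0.482 and s = 0.021.
u_1 = 0.012000 × 0.482 + 0.021 = 0.026784.
u_2 = 0.026784 × 0.482 + 0.021 = 0.033910.

Unemployment rate after two quarters ≈ 3.39%.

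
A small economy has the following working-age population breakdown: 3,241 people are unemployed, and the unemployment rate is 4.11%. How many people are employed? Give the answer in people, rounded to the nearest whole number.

About 75,615 are employed.

Labor force = U / u = 3,241 / 0.0411 ≈ 78,856.
Employed = labor force − unemployed = 78,856 − 3,241 = 75,615.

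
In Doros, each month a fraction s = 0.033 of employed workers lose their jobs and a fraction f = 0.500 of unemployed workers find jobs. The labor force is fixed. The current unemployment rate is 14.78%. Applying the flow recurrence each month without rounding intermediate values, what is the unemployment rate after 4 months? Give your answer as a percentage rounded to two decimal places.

Unemployment rate after four months ≈ 6.60%.

With a fixed labor force, u_{t+1} = u_t + s·(1−u_t) − f·u_t = u_t·(1−s−f) + s.
Here 1−s−f = 0.467 and s = 0.033.
u_1 = 0.147800 × 0.467 + 0.033 = 0.102023.
u_2 = 0.102023 × 0.467 + 0.033 = 0.080645.
u_3 = 0.080645 × 0.467 + 0.033 = 0.070661.
u_4 = 0.070661 × 0.467 + 0.033 = 0.065999.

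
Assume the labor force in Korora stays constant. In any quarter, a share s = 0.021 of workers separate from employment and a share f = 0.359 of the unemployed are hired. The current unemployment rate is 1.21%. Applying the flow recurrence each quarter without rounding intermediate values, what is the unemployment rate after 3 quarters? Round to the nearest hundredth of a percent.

Unemployment rate after three quarters ≈ 4.50%.

With a fixed labor force, u_{t+1} = u_t + s·(1−u_t) − f·u_t = u_t·(1−s−f) + s.
Here 1−s−f = 0.620 and s = 0.021.
u_1 = 0.012100 × 0.620 + 0.021 = 0.028502.
u_2 = 0.028502 × 0.620 + 0.021 = 0.038671.
u_3 = 0.038671 × 0.620 + 0.021 = 0.044976.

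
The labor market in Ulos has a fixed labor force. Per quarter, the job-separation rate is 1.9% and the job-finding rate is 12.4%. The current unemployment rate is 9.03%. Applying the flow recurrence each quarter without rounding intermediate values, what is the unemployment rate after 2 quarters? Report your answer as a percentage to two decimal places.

Unemployment rate after two quarters ≈ 10.16%.

With a fixed labor force, u_{t+1} = u_t + s·(1−u_t) − f·u_t = u_t·(1−s−f) + s.
Here 1−s−f = 0.857 and s = 0.019.
u_1 = 0.090300 × 0.857 + 0.019 = 0.096387.
u_2 = 0.096387 × 0.857 + 0.019 = 0.101604.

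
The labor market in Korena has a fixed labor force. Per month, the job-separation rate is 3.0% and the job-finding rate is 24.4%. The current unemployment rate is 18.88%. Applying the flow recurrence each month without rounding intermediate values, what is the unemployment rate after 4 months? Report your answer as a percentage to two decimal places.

With a fixed labor force, u_{t+1} = u_t + s·(1−u_t) − f·u_t = u_t·(1−s−f) + s.
Here 1−s−f = 0.726 and s = 0.030.
u_1 = 0.188800 × 0.726 + 0.030 = 0.167069.
u_2 = 0.167069 × 0.726 + 0.030 = 0.151292.
u_3 = 0.151292 × 0.726 + 0.030 = 0.139838.
u_4 = 0.139838 × 0.726 + 0.030 = 0.131522.

Unemployment rate after four months ≈ 13.15%.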